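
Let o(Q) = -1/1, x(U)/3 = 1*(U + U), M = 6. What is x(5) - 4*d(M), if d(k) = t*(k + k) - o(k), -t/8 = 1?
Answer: 410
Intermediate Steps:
t = -8 (t = -8*1 = -8)
x(U) = 6*U (x(U) = 3*(1*(U + U)) = 3*(1*(2*U)) = 3*(2*U) = 6*U)
o(Q) = -1 (o(Q) = -1*1 = -1)
d(k) = 1 - 16*k (d(k) = -8*(k + k) - 1*(-1) = -16*k + 1 = 1 - 16*k)
x(5) - 4*d(M) = 6*5 - 4*(1 - 16*6) = 30 - 4*(1 - 96) = 30 - 4*(-95) = 30 + 380 = 410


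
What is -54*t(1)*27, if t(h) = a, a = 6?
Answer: -8748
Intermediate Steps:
t(h) = 6
-54*t(1)*27 = -54*6*27 = -324*27 = -8748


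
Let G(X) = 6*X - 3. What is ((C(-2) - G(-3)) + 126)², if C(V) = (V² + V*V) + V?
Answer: 23409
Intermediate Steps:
C(V) = V + 2*V² (C(V) = (V² + V²) + V = 2*V² + V = V + 2*V²)
G(X) = -3 + 6*X
((C(-2) - G(-3)) + 126)² = ((-2*(1 + 2*(-2)) - (-3 + 6*(-3))) + 126)² = ((-2*(1 - 4) - (-3 - 18)) + 126)² = ((-2*(-3) - 1*(-21)) + 126)² = ((6 + 21) + 126)² = (27 + 126)² = 153² = 23409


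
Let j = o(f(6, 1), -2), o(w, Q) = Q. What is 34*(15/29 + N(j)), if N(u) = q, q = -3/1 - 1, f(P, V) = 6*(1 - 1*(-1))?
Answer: -3434/29 ≈ -118.41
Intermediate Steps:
f(P, V) = 12 (f(P, V) = 6*(1 + 1) = 6*2 = 12)
j = -2
q = -4 (q = -3*1 - 1 = -3 - 1 = -4)
N(u) = -4
34*(15/29 + N(j)) = 34*(15/29 - 4) = 34*(-101/29) = -3434/29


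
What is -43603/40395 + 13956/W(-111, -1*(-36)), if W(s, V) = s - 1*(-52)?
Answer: -566325197/2383305 ≈ -237.62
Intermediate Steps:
W(s, V) = 52 + s (W(s, V) = s + 52 = 52 + s)
-43603/40395 + 13956/W(-111, -1*(-36)) = -43603/40395 + 13956/(52 - 111) = -43603*1/40395 + 13956/(-59) = -43603/40395 + 13956*(-1/59) = -43603/40395 - 13956/59 = -566325197/2383305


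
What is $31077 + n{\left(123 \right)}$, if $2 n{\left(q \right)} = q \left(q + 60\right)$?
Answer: $\frac{84663}{2} \approx 42332.0$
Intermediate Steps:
$n{\left(q \right)} = \frac{q \left(60 + q\right)}{2}$ ($n{\left(q \right)} = \frac{q \left(q + 60\right)}{2} = \frac{q \left(60 + q\right)}{2}$)
$31077 + n{\left(123 \right)} = 31077 + \frac{1}{2} \cdot 123 \left(60 + 123\right) = 31077 + \frac{1}{2} \cdot 123 \cdot 183 = 31077 + \frac{22509}{2} = \frac{84663}{2}$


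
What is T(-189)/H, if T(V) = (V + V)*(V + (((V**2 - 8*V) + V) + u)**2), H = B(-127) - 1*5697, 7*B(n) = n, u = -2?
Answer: 1815300967725/20003 ≈ 9.0751e+7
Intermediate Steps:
B(n) = n/7
H = -40006/7 (H = (1/7)*(-127) - 1*5697 = -127/7 - 5697 = -40006/7 ≈ -5715.1)
T(V) = 2*V*(V + (-2 + V**2 - 7*V)**2) (T(V) = (V + V)*(V + (((V**2 - 8*V) + V) - 2)**2) = (2*V)*(V + ((V**2 - 7*V) - 2)**2) = (2*V)*(V + (-2 + V**2 - 7*V)**2) = 2*V*(V + (-2 + V**2 - 7*V)**2))
T(-189)/H = (2*(-189)*(-189 + (2 - 1*(-189)**2 + 7*(-189))**2))/(-40006/7) = (2*(-189)*(-189 + (2 - 1*35721 - 1323)**2))*(-7/40006) = (2*(-189)*(-189 + (2 - 35721 - 1323)**2))*(-7/40006) = (2*(-189)*(-189 + (-37042)**2))*(-7/40006) = (2*(-189)*(-189 + 1372109764))*(-7/40006) = (2*(-189)*1372109575)*(-7/40006) = -518657419350*(-7/40006) = 1815300967725/20003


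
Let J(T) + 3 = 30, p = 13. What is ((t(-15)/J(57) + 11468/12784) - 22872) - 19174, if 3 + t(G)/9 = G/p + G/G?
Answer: -111506401/2652 ≈ -42046.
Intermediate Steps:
t(G) = -18 + 9*G/13 (t(G) = -27 + 9*(G/13 + G/G) = -27 + 9*(G*(1/13) + 1) = -27 + 9*(G/13 + 1) = -27 + 9*(1 + G/13) = -27 + (9 + 9*G/13) = -18 + 9*G/13)
J(T) = 27 (J(T) = -3 + 30 = 27)
((t(-15)/J(57) + 11468/12784) - 22872) - 19174 = (((-18 + (9/13)*(-15))/27 + 11468/12784) - 22872) - 19174 = (((-18 - 135/13)*(1/27) + 11468*(1/12784)) - 22872) - 19174 = ((-369/13*1/27 + 61/68) - 22872) - 19174 = ((-41/39 + 61/68) - 22872) - 19174 = (-409/2652 - 22872) - 19174 = -60656953/2652 - 19174 = -111506401/2652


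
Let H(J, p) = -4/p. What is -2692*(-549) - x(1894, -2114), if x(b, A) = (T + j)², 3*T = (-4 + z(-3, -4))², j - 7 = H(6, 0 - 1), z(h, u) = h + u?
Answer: 13277456/9 ≈ 1.4753e+6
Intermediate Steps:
j = 11 (j = 7 - 4/(0 - 1) = 7 - 4/(-1) = 7 - 4*(-1) = 7 + 4 = 11)
T = 121/3 (T = (-4 + (-3 - 4))²/3 = (-4 - 7)²/3 = (⅓)*(-11)² = (⅓)*121 = 121/3 ≈ 40.333)
x(b, A) = 23716/9 (x(b, A) = (121/3 + 11)² = (154/3)² = 23716/9)
-2692*(-549) - x(1894, -2114) = -2692*(-549) - 1*23716/9 = 1477908 - 23716/9 = 13277456/9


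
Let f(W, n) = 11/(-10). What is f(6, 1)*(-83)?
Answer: 913/10 ≈ 91.300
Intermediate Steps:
f(W, n) = -11/10 (f(W, n) = 11*(-⅒) = -11/10)
f(6, 1)*(-83) = -11/10*(-83) = 913/10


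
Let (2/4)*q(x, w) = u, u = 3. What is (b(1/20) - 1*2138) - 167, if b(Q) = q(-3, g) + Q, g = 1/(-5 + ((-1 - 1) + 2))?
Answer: -45979/20 ≈ -2298.9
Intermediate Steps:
g = -1/5 (g = 1/(-5 + (-2 + 2)) = 1/(-5 + 0) = 1/(-5) = -1/5 ≈ -0.20000)
q(x, w) = 6 (q(x, w) = 2*3 = 6)
b(Q) = 6 + Q
(b(1/20) - 1*2138) - 167 = ((6 + 1/20) - 1*2138) - 167 = ((6 + 1/20) - 2138) - 167 = (121/20 - 2138) - 167 = -42639/20 - 167 = -45979/20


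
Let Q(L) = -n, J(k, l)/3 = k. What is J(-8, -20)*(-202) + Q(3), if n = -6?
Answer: 4854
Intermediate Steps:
J(k, l) = 3*k
Q(L) = 6 (Q(L) = -1*(-6) = 6)
J(-8, -20)*(-202) + Q(3) = (3*(-8))*(-202) + 6 = -24*(-202) + 6 = 4848 + 6 = 4854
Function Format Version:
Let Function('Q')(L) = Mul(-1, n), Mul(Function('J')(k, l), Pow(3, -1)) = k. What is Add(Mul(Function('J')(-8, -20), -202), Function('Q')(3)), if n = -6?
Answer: 4854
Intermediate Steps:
Function('J')(k, l) = Mul(3, k)
Function('Q')(L) = 6 (Function('Q')(L) = Mul(-1, -6) = 6)
Add(Mul(Function('J')(-8, -20), -202), Function('Q')(3)) = Add(Mul(Mul(3, -8), -202), 6) = Add(Mul(-24, -202), 6) = Add(4848, 6) = 4854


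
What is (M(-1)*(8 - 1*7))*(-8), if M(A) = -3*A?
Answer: -24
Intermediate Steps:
(M(-1)*(8 - 1*7))*(-8) = ((-3*(-1))*(8 - 1*7))*(-8) = (3*(8 - 7))*(-8) = (3*1)*(-8) = 3*(-8) = -24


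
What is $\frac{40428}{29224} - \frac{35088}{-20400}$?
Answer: $\frac{566833}{182650} \approx 3.1034$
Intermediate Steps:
$\frac{40428}{29224} - \frac{35088}{-20400} = 40428 \cdot \frac{1}{29224} - - \frac{43}{25} = \frac{10107}{7306} + \frac{43}{25} = \frac{566833}{182650}$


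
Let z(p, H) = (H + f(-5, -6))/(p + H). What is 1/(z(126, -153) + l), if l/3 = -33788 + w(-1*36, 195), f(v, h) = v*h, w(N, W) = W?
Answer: -9/906970 ≈ -9.9232e-6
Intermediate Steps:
f(v, h) = h*v
l = -100779 (l = 3*(-33788 + 195) = 3*(-33593) = -100779)
z(p, H) = (30 + H)/(H + p) (z(p, H) = (H - 6*(-5))/(p + H) = (H + 30)/(H + p) = (30 + H)/(H + p))
1/(z(126, -153) + l) = 1/((30 - 153)/(-153 + 126) - 100779) = 1/(-123/(-27) - 100779) = 1/(-1/27*(-123) - 100779) = 1/(41/9 - 100779) = 1/(-906970/9) = -9/906970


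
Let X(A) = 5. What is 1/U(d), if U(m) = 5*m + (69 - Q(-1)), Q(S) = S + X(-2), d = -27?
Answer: -1/70 ≈ -0.014286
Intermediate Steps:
Q(S) = 5 + S (Q(S) = S + 5 = 5 + S)
U(m) = 65 + 5*m (U(m) = 5*m + (69 - (5 - 1)) = 5*m + (69 - 1*4) = 5*m + (69 - 4) = 5*m + 65 = 65 + 5*m)
1/U(d) = 1/(65 + 5*(-27)) = 1/(65 - 135) = 1/(-70) = -1/70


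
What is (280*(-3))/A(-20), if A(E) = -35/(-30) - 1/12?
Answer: -10080/13 ≈ -775.38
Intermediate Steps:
A(E) = 13/12 (A(E) = -35*(-1/30) - 1*1/12 = 7/6 - 1/12 = 13/12)
(280*(-3))/A(-20) = (280*(-3))/(13/12) = -840*12/13 = -10080/13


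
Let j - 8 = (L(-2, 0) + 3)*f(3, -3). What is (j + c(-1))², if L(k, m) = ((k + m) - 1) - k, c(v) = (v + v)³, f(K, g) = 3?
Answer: 36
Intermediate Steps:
c(v) = 8*v³ (c(v) = (2*v)³ = 8*v³)
L(k, m) = -1 + m (L(k, m) = (-1 + k + m) - k = -1 + m)
j = 14 (j = 8 + ((-1 + 0) + 3)*3 = 8 + (-1 + 3)*3 = 8 + 2*3 = 8 + 6 = 14)
(j + c(-1))² = (14 + 8*(-1)³)² = (14 + 8*(-1))² = (14 - 8)² = 6² = 36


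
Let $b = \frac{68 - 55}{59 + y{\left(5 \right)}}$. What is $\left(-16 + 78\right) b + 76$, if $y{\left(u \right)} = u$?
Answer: $\frac{2835}{32} \approx 88.594$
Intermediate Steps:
$b = \frac{13}{64}$ ($b = \frac{68 - 55}{59 + 5} = \frac{13}{64} \approx 0.20313$)
$\left(-16 + 78\right) b + 76 = \left(-16 + 78\right) \frac{13}{64} + 76 = 62 \cdot \frac{13}{64} + 76 = \frac{403}{32} + 76 = \frac{2835}{32}$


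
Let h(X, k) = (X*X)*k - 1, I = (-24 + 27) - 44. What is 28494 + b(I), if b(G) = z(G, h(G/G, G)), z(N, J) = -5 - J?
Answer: 28531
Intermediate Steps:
I = -41 (I = 3 - 44 = -41)
h(X, k) = -1 + k*X**2 (h(X, k) = X**2*k - 1 = k*X**2 - 1 = -1 + k*X**2)
b(G) = -4 - G (b(G) = -5 - (-1 + G*(G/G)**2) = -5 - (-1 + G*1**2) = -5 - (-1 + G*1) = -5 - (-1 + G) = -5 + (1 - G) = -4 - G)
28494 + b(I) = 28494 + (-4 - 1*(-41)) = 28494 + (-4 + 41) = 28494 + 37 = 28531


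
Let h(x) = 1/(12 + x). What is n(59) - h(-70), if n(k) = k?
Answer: 3423/58 ≈ 59.017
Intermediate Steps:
n(59) - h(-70) = 59 - 1/(12 - 70) = 59 - 1/(-58) = 59 - 1*(-1/58) = 59 + 1/58 = 3423/58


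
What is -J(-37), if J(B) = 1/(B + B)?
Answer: 1/74 ≈ 0.013514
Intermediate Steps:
J(B) = 1/(2*B)
-J(-37) = -1/(2*(-37)) = -(-1)/(2*37) = -1*(-1/74) = 1/74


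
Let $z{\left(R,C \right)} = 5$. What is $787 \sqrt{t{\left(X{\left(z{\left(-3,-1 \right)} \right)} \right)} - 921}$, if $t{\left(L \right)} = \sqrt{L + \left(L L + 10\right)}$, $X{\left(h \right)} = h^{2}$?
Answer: $787 \sqrt{-921 + 2 \sqrt{165}} \approx 23548.0 i$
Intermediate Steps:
$t{\left(L \right)} = \sqrt{10 + L + L^{2}}$ ($t{\left(L \right)} = \sqrt{L + \left(L^{2} + 10\right)} = \sqrt{L + \left(10 + L^{2}\right)} = \sqrt{10 + L + L^{2}}$)
$787 \sqrt{t{\left(X{\left(z{\left(-3,-1 \right)} \right)} \right)} - 921} = 787 \sqrt{\sqrt{10 + 5^{2} + \left(5^{2}\right)^{2}} - 921} = 787 \sqrt{\sqrt{10 + 25 + 25^{2}} + \left(-1484 + 563\right)} = 787 \sqrt{\sqrt{10 + 25 + 625} - 921} = 787 \sqrt{\sqrt{660} - 921} = 787 \sqrt{2 \sqrt{165} - 921} = 787 \sqrt{-921 + 2 \sqrt{165}}$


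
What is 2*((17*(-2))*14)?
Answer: -952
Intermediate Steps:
2*((17*(-2))*14) = 2*(-34*14) = 2*(-476) = -952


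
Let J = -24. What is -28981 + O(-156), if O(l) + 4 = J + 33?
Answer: -28976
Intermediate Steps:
O(l) = 5 (O(l) = -4 + (-24 + 33) = -4 + 9 = 5)
-28981 + O(-156) = -28981 + 5 = -28976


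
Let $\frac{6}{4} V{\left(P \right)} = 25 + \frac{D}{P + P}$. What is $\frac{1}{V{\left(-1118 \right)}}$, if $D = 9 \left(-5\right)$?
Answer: $\frac{3354}{55945} \approx 0.059952$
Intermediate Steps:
$D = -45$
$V{\left(P \right)} = \frac{50}{3} - \frac{15}{P}$ ($V{\left(P \right)} = \frac{2 \left(25 - \frac{45}{P + P}\right)}{3} = \frac{2 \left(25 - \frac{45}{2 P}\right)}{3} = \frac{50}{3} - \frac{15}{P}$)
$\frac{1}{V{\left(-1118 \right)}} = \frac{1}{\frac{50}{3} - \frac{15}{-1118}} = \frac{1}{\frac{50}{3} - - \frac{15}{1118}} = \frac{1}{\frac{50}{3} + \frac{15}{1118}} = \frac{1}{\frac{55945}{3354}} = \frac{3354}{55945}$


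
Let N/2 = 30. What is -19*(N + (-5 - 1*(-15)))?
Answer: -1330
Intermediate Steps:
N = 60 (N = 2*30 = 60)
-19*(N + (-5 - 1*(-15))) = -19*(60 + (-5 - 1*(-15))) = -19*(60 + (-5 + 15)) = -19*(60 + 10) = -19*70 = -1330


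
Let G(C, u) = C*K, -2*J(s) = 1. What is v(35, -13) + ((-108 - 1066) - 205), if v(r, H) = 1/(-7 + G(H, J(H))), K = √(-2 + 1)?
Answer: -300629/218 + 13*I/218 ≈ -1379.0 + 0.059633*I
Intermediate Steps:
J(s) = -½ (J(s) = -½*1 = -½)
K = I (K = √(-1) = I ≈ 1.0*I)
G(C, u) = I*C (G(C, u) = C*I = I*C)
v(r, H) = 1/(-7 + I*H)
v(35, -13) + ((-108 - 1066) - 205) = 1/(-7 + I*(-13)) + ((-108 - 1066) - 205) = 1/(-7 - 13*I) + (-1174 - 205) = (-7 + 13*I)/218 - 1379 = -1379 + (-7 + 13*I)/218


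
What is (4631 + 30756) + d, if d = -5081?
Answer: 30306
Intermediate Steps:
(4631 + 30756) + d = (4631 + 30756) - 5081 = 35387 - 5081 = 30306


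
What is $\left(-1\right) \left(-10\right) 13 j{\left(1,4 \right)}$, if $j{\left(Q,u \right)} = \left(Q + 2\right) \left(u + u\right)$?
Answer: $3120$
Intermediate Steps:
$j{\left(Q,u \right)} = 2 u \left(2 + Q\right)$ ($j{\left(Q,u \right)} = \left(2 + Q\right) 2 u = 2 u \left(2 + Q\right)$)
$\left(-1\right) \left(-10\right) 13 j{\left(1,4 \right)} = \left(-1\right) \left(-10\right) 13 \cdot 2 \cdot 4 \left(2 + 1\right) = 10 \cdot 13 \cdot 2 \cdot 4 \cdot 3 = 130 \cdot 24 = 3120$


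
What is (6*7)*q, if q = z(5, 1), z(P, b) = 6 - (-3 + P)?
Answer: 168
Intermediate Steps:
z(P, b) = 9 - P (z(P, b) = 6 + (3 - P) = 9 - P)
q = 4 (q = 9 - 1*5 = 9 - 5 = 4)
(6*7)*q = (6*7)*4 = 42*4 = 168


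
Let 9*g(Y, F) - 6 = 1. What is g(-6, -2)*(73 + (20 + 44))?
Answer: 959/9 ≈ 106.56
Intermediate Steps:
g(Y, F) = 7/9 (g(Y, F) = ⅔ + (⅑)*1 = ⅔ + ⅑ = 7/9)
g(-6, -2)*(73 + (20 + 44)) = 7*(73 + (20 + 44))/9 = 7*(73 + 64)/9 = (7/9)*137 = 959/9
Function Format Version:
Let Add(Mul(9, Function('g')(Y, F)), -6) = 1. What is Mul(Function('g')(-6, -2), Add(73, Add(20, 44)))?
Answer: Rational(959, 9) ≈ 106.56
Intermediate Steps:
Function('g')(Y, F) = Rational(7, 9) (Function('g')(Y, F) = Add(Rational(2, 3), Mul(Rational(1, 9), 1)) = Add(Rational(2, 3), Rational(1, 9)) = Rational(7, 9))
Mul(Function('g')(-6, -2), Add(73, Add(20, 44))) = Mul(Rational(7, 9), Add(73, Add(20, 44))) = Mul(Rational(7, 9), Add(73, 64)) = Mul(Rational(7, 9), 137) = Rational(959, 9)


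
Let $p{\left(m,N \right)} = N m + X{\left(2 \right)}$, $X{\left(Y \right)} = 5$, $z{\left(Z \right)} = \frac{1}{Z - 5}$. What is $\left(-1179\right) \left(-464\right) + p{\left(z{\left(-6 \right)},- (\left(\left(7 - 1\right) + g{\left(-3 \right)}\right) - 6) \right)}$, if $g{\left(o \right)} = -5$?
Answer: $\frac{6017666}{11} \approx 5.4706 \cdot 10^{5}$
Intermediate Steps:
$z{\left(Z \right)} = \frac{1}{-5 + Z}$
$p{\left(m,N \right)} = 5 + N m$ ($p{\left(m,N \right)} = N m + 5 = 5 + N m$)
$\left(-1179\right) \left(-464\right) + p{\left(z{\left(-6 \right)},- (\left(\left(7 - 1\right) + g{\left(-3 \right)}\right) - 6) \right)} = \left(-1179\right) \left(-464\right) + \left(5 + \frac{\left(-1\right) \left(\left(\left(7 - 1\right) - 5\right) - 6\right)}{-5 - 6}\right) = 547056 + \left(5 + \frac{\left(-1\right) \left(\left(6 - 5\right) - 6\right)}{-11}\right) = 547056 + \left(5 + - (1 - 6) \left(- \frac{1}{11}\right)\right) = 547056 + \left(5 + \left(-1\right) \left(-5\right) \left(- \frac{1}{11}\right)\right) = 547056 + \left(5 + 5 \left(- \frac{1}{11}\right)\right) = 547056 + \left(5 - \frac{5}{11}\right) = 547056 + \frac{50}{11} = \frac{6017666}{11}$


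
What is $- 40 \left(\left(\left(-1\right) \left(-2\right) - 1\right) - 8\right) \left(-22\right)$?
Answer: $-6160$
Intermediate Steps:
$- 40 \left(\left(\left(-1\right) \left(-2\right) - 1\right) - 8\right) \left(-22\right) = - 40 \left(\left(2 - 1\right) - 8\right) \left(-22\right) = - 40 \left(1 - 8\right) \left(-22\right) = \left(-40\right) \left(-7\right) \left(-22\right) = 280 \left(-22\right) = -6160$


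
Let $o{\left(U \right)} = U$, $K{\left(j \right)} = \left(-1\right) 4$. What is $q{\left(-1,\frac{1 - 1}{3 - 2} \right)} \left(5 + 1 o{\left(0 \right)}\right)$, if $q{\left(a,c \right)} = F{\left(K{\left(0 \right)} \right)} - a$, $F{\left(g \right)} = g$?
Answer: $-15$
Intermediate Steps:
$K{\left(j \right)} = -4$
$q{\left(a,c \right)} = -4 - a$
$q{\left(-1,\frac{1 - 1}{3 - 2} \right)} \left(5 + 1 o{\left(0 \right)}\right) = \left(-4 - -1\right) \left(5 + 1 \cdot 0\right) = \left(-4 + 1\right) \left(5 + 0\right) = \left(-3\right) 5 = -15$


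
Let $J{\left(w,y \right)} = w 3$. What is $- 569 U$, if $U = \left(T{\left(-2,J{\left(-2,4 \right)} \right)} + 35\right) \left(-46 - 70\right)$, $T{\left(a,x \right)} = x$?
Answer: $1914116$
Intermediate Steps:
$J{\left(w,y \right)} = 3 w$
$U = -3364$ ($U = \left(3 \left(-2\right) + 35\right) \left(-46 - 70\right) = \left(-6 + 35\right) \left(-116\right) = 29 \left(-116\right) = -3364$)
$- 569 U = \left(-569\right) \left(-3364\right) = 1914116$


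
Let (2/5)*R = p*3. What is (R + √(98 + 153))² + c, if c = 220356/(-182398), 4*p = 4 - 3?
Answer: 1478489119/5836736 + 15*√251/4 ≈ 312.72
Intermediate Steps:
p = ¼ (p = (4 - 3)/4 = (¼)*1 = ¼ ≈ 0.25000)
R = 15/8 (R = 5*((¼)*3)/2 = (5/2)*(¾) = 15/8 ≈ 1.8750)
c = -110178/91199 (c = 220356*(-1/182398) = -110178/91199 ≈ -1.2081)
(R + √(98 + 153))² + c = (15/8 + √(98 + 153))² - 110178/91199 = (15/8 + √251)² - 110178/91199 = -110178/91199 + (15/8 + √251)²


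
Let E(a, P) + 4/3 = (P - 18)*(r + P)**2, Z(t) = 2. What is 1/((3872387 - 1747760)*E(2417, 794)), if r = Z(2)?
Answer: 1/1044649382283196 ≈ 9.5726e-16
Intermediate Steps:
r = 2
E(a, P) = -4/3 + (2 + P)**2*(-18 + P) (E(a, P) = -4/3 + (P - 18)*(2 + P)**2 = -4/3 + (-18 + P)*(2 + P)**2 = -4/3 + (2 + P)**2*(-18 + P))
1/((3872387 - 1747760)*E(2417, 794)) = 1/((3872387 - 1747760)*(-220/3 + 794**3 - 68*794 - 14*794**2)) = 1/(2124627*(-220/3 + 500566184 - 53992 - 14*630436)) = 1/(2124627*(-220/3 + 500566184 - 53992 - 8826104)) = 1/(2124627*(1475058044/3)) = (1/2124627)*(3/1475058044) = 1/1044649382283196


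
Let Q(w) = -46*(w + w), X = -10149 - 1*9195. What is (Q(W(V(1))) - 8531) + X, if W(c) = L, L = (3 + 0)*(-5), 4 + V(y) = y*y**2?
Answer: -26495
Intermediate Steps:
V(y) = -4 + y**3 (V(y) = -4 + y*y**2 = -4 + y**3)
L = -15 (L = 3*(-5) = -15)
X = -19344 (X = -10149 - 9195 = -19344)
W(c) = -15
Q(w) = -92*w
(Q(W(V(1))) - 8531) + X = (-92*(-15) - 8531) - 19344 = (1380 - 8531) - 19344 = -7151 - 19344 = -26495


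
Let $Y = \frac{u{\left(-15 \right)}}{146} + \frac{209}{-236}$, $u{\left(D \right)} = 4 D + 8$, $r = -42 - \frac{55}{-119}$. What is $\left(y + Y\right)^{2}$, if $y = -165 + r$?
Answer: $\frac{181455170049753601}{4203041217424} \approx 43172.0$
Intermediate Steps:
$r = - \frac{4943}{119}$ ($r = -42 - 55 \left(- \frac{1}{119}\right) = -42 - - \frac{55}{119} = -42 + \frac{55}{119} = - \frac{4943}{119} \approx -41.538$)
$y = - \frac{24578}{119}$ ($y = -165 - \frac{4943}{119} = - \frac{24578}{119} \approx -206.54$)
$u{\left(D \right)} = 8 + 4 D$
$Y = - \frac{21393}{17228}$ ($Y = \frac{8 + 4 \left(-15\right)}{146} + \frac{209}{-236} = \left(8 - 60\right) \frac{1}{146} + 209 \left(- \frac{1}{236}\right) = \left(-52\right) \frac{1}{146} - \frac{209}{236} = - \frac{26}{73} - \frac{209}{236} = - \frac{21393}{17228} \approx -1.2418$)
$\left(y + Y\right)^{2} = \left(- \frac{24578}{119} - \frac{21393}{17228}\right)^{2} = \left(- \frac{425975551}{2050132}\right)^{2} = \frac{181455170049753601}{4203041217424}$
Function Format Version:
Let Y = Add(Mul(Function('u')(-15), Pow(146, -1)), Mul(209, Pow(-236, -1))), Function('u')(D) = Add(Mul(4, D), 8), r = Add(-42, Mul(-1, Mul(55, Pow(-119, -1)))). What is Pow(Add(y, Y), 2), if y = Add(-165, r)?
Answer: Rational(181455170049753601, 4203041217424) ≈ 43172.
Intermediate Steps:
r = Rational(-4943, 119) (r = Add(-42, Mul(-1, Mul(55, Rational(-1, 119)))) = Add(-42, Mul(-1, Rational(-55, 119))) = Add(-42, Rational(55, 119)) = Rational(-4943, 119) ≈ -41.538)
y = Rational(-24578, 119) (y = Add(-165, Rational(-4943, 119)) = Rational(-24578, 119) ≈ -206.54)
Function('u')(D) = Add(8, Mul(4, D))
Y = Rational(-21393, 17228) (Y = Add(Mul(Add(8, Mul(4, -15)), Pow(146, -1)), Mul(209, Pow(-236, -1))) = Add(Mul(Add(8, -60), Rational(1, 146)), Mul(209, Rational(-1, 236))) = Add(Mul(-52, Rational(1, 146)), Rational(-209, 236)) = Add(Rational(-26, 73), Rational(-209, 236)) = Rational(-21393, 17228) ≈ -1.2418)
Pow(Add(y, Y), 2) = Pow(Add(Rational(-24578, 119), Rational(-21393, 17228)), 2) = Pow(Rational(-425975551, 2050132), 2) = Rational(181455170049753601, 4203041217424)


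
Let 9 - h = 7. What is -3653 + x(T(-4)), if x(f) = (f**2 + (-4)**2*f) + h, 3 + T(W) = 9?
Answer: -3519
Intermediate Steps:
T(W) = 6 (T(W) = -3 + 9 = 6)
h = 2 (h = 9 - 1*7 = 9 - 7 = 2)
x(f) = 2 + f**2 + 16*f (x(f) = (f**2 + (-4)**2*f) + 2 = (f**2 + 16*f) + 2 = 2 + f**2 + 16*f)
-3653 + x(T(-4)) = -3653 + (2 + 6**2 + 16*6) = -3653 + (2 + 36 + 96) = -3653 + 134 = -3519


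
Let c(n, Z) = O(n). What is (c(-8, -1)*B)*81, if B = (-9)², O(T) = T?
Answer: -52488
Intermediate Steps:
c(n, Z) = n
B = 81
(c(-8, -1)*B)*81 = -8*81*81 = -648*81 = -52488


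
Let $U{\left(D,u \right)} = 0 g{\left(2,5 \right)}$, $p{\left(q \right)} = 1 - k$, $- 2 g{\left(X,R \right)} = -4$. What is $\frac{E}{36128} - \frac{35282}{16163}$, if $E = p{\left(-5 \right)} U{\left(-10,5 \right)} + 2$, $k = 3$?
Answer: $- \frac{637317885}{291968432} \approx -2.1828$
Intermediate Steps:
$g{\left(X,R \right)} = 2$ ($g{\left(X,R \right)} = \left(- \frac{1}{2}\right) \left(-4\right) = 2$)
$p{\left(q \right)} = -2$ ($p{\left(q \right)} = 1 - 3 = -2$)
$U{\left(D,u \right)} = 0$ ($U{\left(D,u \right)} = 0 \cdot 2 = 0$)
$E = 2$ ($E = \left(-2\right) 0 + 2 = 0 + 2 = 2$)
$\frac{E}{36128} - \frac{35282}{16163} = \frac{2}{36128} - \frac{35282}{16163} = 2 \cdot \frac{1}{36128} - \frac{35282}{16163} = \frac{1}{18064} - \frac{35282}{16163} = - \frac{637317885}{291968432}$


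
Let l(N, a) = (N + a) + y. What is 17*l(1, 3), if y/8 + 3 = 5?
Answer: 340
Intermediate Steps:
y = 16 (y = -24 + 8*5 = -24 + 40 = 16)
l(N, a) = 16 + N + a (l(N, a) = (N + a) + 16 = 16 + N + a)
17*l(1, 3) = 17*(16 + 1 + 3) = 17*20 = 340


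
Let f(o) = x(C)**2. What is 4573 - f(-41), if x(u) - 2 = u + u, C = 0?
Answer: 4569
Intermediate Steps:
x(u) = 2 + 2*u (x(u) = 2 + (u + u) = 2 + 2*u)
f(o) = 4 (f(o) = (2 + 2*0)**2 = (2 + 0)**2 = 2**2 = 4)
4573 - f(-41) = 4573 - 1*4 = 4573 - 4 = 4569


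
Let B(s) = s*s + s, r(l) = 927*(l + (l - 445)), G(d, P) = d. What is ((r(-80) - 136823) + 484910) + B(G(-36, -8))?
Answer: -211488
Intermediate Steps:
r(l) = -412515 + 1854*l (r(l) = 927*(l + (-445 + l)) = 927*(-445 + 2*l) = -412515 + 1854*l)
B(s) = s + s**2 (B(s) = s**2 + s = s + s**2)
((r(-80) - 136823) + 484910) + B(G(-36, -8)) = (((-412515 + 1854*(-80)) - 136823) + 484910) - 36*(1 - 36) = (((-412515 - 148320) - 136823) + 484910) - 36*(-35) = ((-560835 - 136823) + 484910) + 1260 = (-697658 + 484910) + 1260 = -212748 + 1260 = -211488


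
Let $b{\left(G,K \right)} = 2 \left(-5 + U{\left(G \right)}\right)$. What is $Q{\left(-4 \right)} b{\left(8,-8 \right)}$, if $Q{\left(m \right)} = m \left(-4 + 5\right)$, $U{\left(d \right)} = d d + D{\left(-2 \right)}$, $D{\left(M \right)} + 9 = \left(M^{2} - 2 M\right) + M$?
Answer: $-448$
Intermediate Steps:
$D{\left(M \right)} = -9 + M^{2} - M$ ($D{\left(M \right)} = -9 + \left(\left(M^{2} - 2 M\right) + M\right) = -9 + \left(M^{2} - M\right) = -9 + M^{2} - M$)
$U{\left(d \right)} = -3 + d^{2}$ ($U{\left(d \right)} = d d - \left(7 - 4\right) = d^{2} + \left(-9 + 4 + 2\right) = d^{2} - 3 = -3 + d^{2}$)
$b{\left(G,K \right)} = -16 + 2 G^{2}$ ($b{\left(G,K \right)} = 2 \left(-5 + \left(-3 + G^{2}\right)\right) = 2 \left(-8 + G^{2}\right) = -16 + 2 G^{2}$)
$Q{\left(m \right)} = m$ ($Q{\left(m \right)} = m 1 = m$)
$Q{\left(-4 \right)} b{\left(8,-8 \right)} = - 4 \left(-16 + 2 \cdot 8^{2}\right) = - 4 \left(-16 + 2 \cdot 64\right) = - 4 \left(-16 + 128\right) = \left(-4\right) 112 = -448$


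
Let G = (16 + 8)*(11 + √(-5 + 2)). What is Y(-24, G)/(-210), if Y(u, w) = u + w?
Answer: -8/7 - 4*I*√3/35 ≈ -1.1429 - 0.19795*I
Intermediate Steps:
G = 264 + 24*I*√3 (G = 24*(11 + √(-3)) = 24*(11 + I*√3) = 264 + 24*I*√3 ≈ 264.0 + 41.569*I)
Y(-24, G)/(-210) = (-24 + (264 + 24*I*√3))/(-210) = (240 + 24*I*√3)*(-1/210) = -8/7 - 4*I*√3/35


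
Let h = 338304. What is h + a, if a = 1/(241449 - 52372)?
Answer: 63965505409/189077 ≈ 3.3830e+5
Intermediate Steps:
a = 1/189077 ≈ 5.2888e-6
h + a = 338304 + 1/189077 = 63965505409/189077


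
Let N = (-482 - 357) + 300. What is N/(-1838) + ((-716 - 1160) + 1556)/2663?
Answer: 847197/4894594 ≈ 0.17309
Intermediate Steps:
N = -539 (N = -839 + 300 = -539)
N/(-1838) + ((-716 - 1160) + 1556)/2663 = -539/(-1838) + ((-716 - 1160) + 1556)/2663 = -539*(-1/1838) + (-1876 + 1556)*(1/2663) = 539/1838 - 320*1/2663 = 539/1838 - 320/2663 = 847197/4894594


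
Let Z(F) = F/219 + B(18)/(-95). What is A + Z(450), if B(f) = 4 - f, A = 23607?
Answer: 163729817/6935 ≈ 23609.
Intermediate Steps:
Z(F) = 14/95 + F/219 (Z(F) = F/219 + (4 - 1*18)/(-95) = F*(1/219) + (4 - 18)*(-1/95) = F/219 - 14*(-1/95) = F/219 + 14/95 = 14/95 + F/219)
A + Z(450) = 23607 + (14/95 + (1/219)*450) = 23607 + (14/95 + 150/73) = 23607 + 15272/6935 = 163729817/6935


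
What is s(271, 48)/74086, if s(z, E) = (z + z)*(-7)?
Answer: -1897/37043 ≈ -0.051211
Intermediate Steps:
s(z, E) = -14*z (s(z, E) = (2*z)*(-7) = -14*z)
s(271, 48)/74086 = -14*271/74086 = -3794*1/74086 = -1897/37043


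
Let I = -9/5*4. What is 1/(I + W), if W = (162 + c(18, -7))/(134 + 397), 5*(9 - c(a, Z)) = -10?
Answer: -2655/18251 ≈ -0.14547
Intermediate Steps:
c(a, Z) = 11 (c(a, Z) = 9 - ⅕*(-10) = 9 + 2 = 11)
W = 173/531 (W = (162 + 11)/(134 + 397) = 173/531 ≈ 0.32580)
I = -36/5 (I = -9*⅕*4 = -9/5*4 = -36/5 ≈ -7.2000)
1/(I + W) = 1/(-36/5 + 173/531) = 1/(-18251/2655) = -2655/18251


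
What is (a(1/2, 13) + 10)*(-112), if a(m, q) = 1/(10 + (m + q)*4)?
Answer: -4487/4 ≈ -1121.8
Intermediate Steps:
a(m, q) = 1/(10 + 4*m + 4*q) (a(m, q) = 1/(10 + (4*m + 4*q)) = 1/(10 + 4*m + 4*q))
(a(1/2, 13) + 10)*(-112) = (1/(2*(5 + 2/2 + 2*13)) + 10)*(-112) = (1/(2*(5 + 2*(1/2) + 26)) + 10)*(-112) = (1/(2*(5 + 1 + 26)) + 10)*(-112) = ((1/2)/32 + 10)*(-112) = ((1/2)*(1/32) + 10)*(-112) = (1/64 + 10)*(-112) = (641/64)*(-112) = -4487/4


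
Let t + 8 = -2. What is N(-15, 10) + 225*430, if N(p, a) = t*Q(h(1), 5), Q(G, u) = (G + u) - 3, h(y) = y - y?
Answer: 96730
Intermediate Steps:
h(y) = 0
Q(G, u) = -3 + G + u
t = -10 (t = -8 - 2 = -10)
N(p, a) = -20 (N(p, a) = -10*(-3 + 0 + 5) = -10*2 = -20)
N(-15, 10) + 225*430 = -20 + 225*430 = -20 + 96750 = 96730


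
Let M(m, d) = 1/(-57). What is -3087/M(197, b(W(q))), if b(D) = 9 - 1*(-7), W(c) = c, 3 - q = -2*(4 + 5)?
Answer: 175959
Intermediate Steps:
q = 21 (q = 3 - (-2)*(4 + 5) = 3 - (-2)*9 = 3 - 1*(-18) = 3 + 18 = 21)
b(D) = 16 (b(D) = 9 + 7 = 16)
M(m, d) = -1/57
-3087/M(197, b(W(q))) = -3087/(-1/57) = -3087*(-57) = 175959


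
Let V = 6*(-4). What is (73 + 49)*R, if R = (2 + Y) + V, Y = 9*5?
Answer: 2806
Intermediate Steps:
V = -24
Y = 45
R = 23 (R = (2 + 45) - 24 = 47 - 24 = 23)
(73 + 49)*R = (73 + 49)*23 = 122*23 = 2806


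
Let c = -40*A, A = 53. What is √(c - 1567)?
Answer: I*√3687 ≈ 60.721*I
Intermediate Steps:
c = -2120 (c = -40*53 = -2120)
√(c - 1567) = √(-2120 - 1567) = √(-3687) = I*√3687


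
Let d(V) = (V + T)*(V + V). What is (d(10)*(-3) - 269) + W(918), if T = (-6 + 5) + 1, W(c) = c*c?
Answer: 841855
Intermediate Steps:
W(c) = c**2
T = 0 (T = -1 + 1 = 0)
d(V) = 2*V**2 (d(V) = (V + 0)*(V + V) = V*(2*V) = 2*V**2)
(d(10)*(-3) - 269) + W(918) = ((2*10**2)*(-3) - 269) + 918**2 = ((2*100)*(-3) - 269) + 842724 = (200*(-3) - 269) + 842724 = (-600 - 269) + 842724 = -869 + 842724 = 841855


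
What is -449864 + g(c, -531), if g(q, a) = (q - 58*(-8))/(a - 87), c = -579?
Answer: -278015837/618 ≈ -4.4986e+5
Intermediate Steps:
g(q, a) = (464 + q)/(-87 + a) (g(q, a) = (q + 464)/(-87 + a) = (464 + q)/(-87 + a))
-449864 + g(c, -531) = -449864 + (464 - 579)/(-87 - 531) = -449864 - 115/(-618) = -449864 - 1/618*(-115) = -449864 + 115/618 = -278015837/618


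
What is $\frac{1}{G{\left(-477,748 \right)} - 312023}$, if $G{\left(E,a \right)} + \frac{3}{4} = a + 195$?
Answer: $- \frac{4}{1244323} \approx -3.2146 \cdot 10^{-6}$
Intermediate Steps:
$G{\left(E,a \right)} = \frac{777}{4} + a$ ($G{\left(E,a \right)} = - \frac{3}{4} + \left(a + 195\right) = - \frac{3}{4} + \left(195 + a\right) = \frac{777}{4} + a$)
$\frac{1}{G{\left(-477,748 \right)} - 312023} = \frac{1}{\left(\frac{777}{4} + 748\right) - 312023} = \frac{1}{\frac{3769}{4} - 312023} = \frac{1}{- \frac{1244323}{4}} = - \frac{4}{1244323}$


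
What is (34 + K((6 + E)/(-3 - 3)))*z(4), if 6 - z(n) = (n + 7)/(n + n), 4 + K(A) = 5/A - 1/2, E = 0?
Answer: 1813/16 ≈ 113.31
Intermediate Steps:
K(A) = -9/2 + 5/A (K(A) = -4 + (5/A - 1/2) = -4 + (5/A - 1*½) = -4 + (5/A - ½) = -4 + (-½ + 5/A) = -9/2 + 5/A)
z(n) = 6 - (7 + n)/(2*n) (z(n) = 6 - (n + 7)/(n + n) = 6 - (7 + n)/(2*n))
(34 + K((6 + E)/(-3 - 3)))*z(4) = (34 + (-9/2 + 5/(((6 + 0)/(-3 - 3)))))*((½)*(-7 + 11*4)/4) = (34 + (-9/2 + 5/((6/(-6)))))*((½)*(¼)*(-7 + 44)) = (34 + (-9/2 + 5/((6*(-⅙)))))*((½)*(¼)*37) = (34 + (-9/2 + 5/(-1)))*(37/8) = (34 + (-9/2 + 5*(-1)))*(37/8) = (34 + (-9/2 - 5))*(37/8) = (34 - 19/2)*(37/8) = (49/2)*(37/8) = 1813/16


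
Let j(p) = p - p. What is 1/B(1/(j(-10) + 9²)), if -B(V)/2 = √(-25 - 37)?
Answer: I*√62/124 ≈ 0.0635*I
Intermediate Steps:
j(p) = 0
B(V) = -2*I*√62 (B(V) = -2*√(-25 - 37) = -2*I*√62)
1/B(1/(j(-10) + 9²)) = 1/(-2*I*√62) = I*√62/124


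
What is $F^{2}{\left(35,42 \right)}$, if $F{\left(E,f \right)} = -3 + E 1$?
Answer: $1024$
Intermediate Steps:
$F{\left(E,f \right)} = -3 + E$
$F^{2}{\left(35,42 \right)} = \left(-3 + 35\right)^{2} = 32^{2} = 1024$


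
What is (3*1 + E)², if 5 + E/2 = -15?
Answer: 1369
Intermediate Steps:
E = -40 (E = -10 + 2*(-15) = -10 - 30 = -40)
(3*1 + E)² = (3*1 - 40)² = (3 - 40)² = (-37)² = 1369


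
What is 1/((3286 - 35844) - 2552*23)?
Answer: -1/91254 ≈ -1.0958e-5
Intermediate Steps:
1/((3286 - 35844) - 2552*23) = 1/(-32558 - 58696) = 1/(-91254) = -1/91254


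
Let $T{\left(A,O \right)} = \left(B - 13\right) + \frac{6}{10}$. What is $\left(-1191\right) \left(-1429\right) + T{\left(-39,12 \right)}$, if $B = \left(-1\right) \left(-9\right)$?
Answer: $\frac{8509678}{5} \approx 1.7019 \cdot 10^{6}$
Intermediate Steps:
$B = 9$
$T{\left(A,O \right)} = - \frac{17}{5}$ ($T{\left(A,O \right)} = \left(9 - 13\right) + \frac{6}{10} = -4 + 6 \cdot \frac{1}{10} = -4 + \frac{3}{5} = - \frac{17}{5}$)
$\left(-1191\right) \left(-1429\right) + T{\left(-39,12 \right)} = \left(-1191\right) \left(-1429\right) - \frac{17}{5} = 1701939 - \frac{17}{5} = \frac{8509678}{5}$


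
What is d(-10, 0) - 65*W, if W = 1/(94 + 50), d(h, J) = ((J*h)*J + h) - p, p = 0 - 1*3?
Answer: -1073/144 ≈ -7.4514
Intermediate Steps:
p = -3 (p = 0 - 3 = -3)
d(h, J) = 3 + h + h*J² (d(h, J) = ((J*h)*J + h) - 1*(-3) = (h*J² + h) + 3 = (h + h*J²) + 3 = 3 + h + h*J²)
W = 1/144 ≈ 0.0069444
d(-10, 0) - 65*W = (3 - 10 - 10*0²) - 65*1/144 = (3 - 10 - 10*0) - 65/144 = (3 - 10 + 0) - 65/144 = -7 - 65/144 = -1073/144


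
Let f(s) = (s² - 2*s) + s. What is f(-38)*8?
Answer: 11856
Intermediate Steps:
f(s) = s² - s
f(-38)*8 = -38*(-1 - 38)*8 = -38*(-39)*8 = 1482*8 = 11856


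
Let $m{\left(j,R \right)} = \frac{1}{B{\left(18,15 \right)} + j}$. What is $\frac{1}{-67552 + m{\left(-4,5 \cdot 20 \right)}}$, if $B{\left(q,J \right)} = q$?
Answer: $- \frac{14}{945727} \approx -1.4803 \cdot 10^{-5}$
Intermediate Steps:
$m{\left(j,R \right)} = \frac{1}{18 + j}$
$\frac{1}{-67552 + m{\left(-4,5 \cdot 20 \right)}} = \frac{1}{-67552 + \frac{1}{18 - 4}} = \frac{1}{-67552 + \frac{1}{14}} = \frac{1}{- \frac{945727}{14}} = - \frac{14}{945727}$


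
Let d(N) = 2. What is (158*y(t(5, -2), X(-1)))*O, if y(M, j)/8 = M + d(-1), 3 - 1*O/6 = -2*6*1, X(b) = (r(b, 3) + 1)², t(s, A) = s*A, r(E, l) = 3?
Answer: -910080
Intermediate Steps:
t(s, A) = A*s
X(b) = 16 (X(b) = (3 + 1)² = 4² = 16)
O = 90 (O = 18 - 6*(-2*6) = 18 - (-72) = 18 - 6*(-12) = 18 + 72 = 90)
y(M, j) = 16 + 8*M (y(M, j) = 8*(M + 2) = 8*(2 + M) = 16 + 8*M)
(158*y(t(5, -2), X(-1)))*O = (158*(16 + 8*(-2*5)))*90 = (158*(16 + 8*(-10)))*90 = (158*(16 - 80))*90 = (158*(-64))*90 = -10112*90 = -910080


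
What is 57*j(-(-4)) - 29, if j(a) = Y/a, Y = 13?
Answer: 625/4 ≈ 156.25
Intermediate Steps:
j(a) = 13/a
57*j(-(-4)) - 29 = 57*(13/((-(-4)))) - 29 = 57*(13/((-4*(-1)))) - 29 = 57*(13/4) - 29 = 741/4 - 29 = 625/4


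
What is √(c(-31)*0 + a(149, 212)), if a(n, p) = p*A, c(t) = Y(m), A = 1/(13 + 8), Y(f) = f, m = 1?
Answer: 2*√1113/21 ≈ 3.1773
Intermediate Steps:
A = 1/21 ≈ 0.047619
c(t) = 1
a(n, p) = p/21 (a(n, p) = p*(1/21) = p/21)
√(c(-31)*0 + a(149, 212)) = √(1*0 + (1/21)*212) = √(0 + 212/21) = √(212/21) = 2*√1113/21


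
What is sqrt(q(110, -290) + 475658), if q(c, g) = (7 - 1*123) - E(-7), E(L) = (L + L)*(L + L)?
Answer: sqrt(475346) ≈ 689.45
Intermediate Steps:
E(L) = 4*L**2 (E(L) = (2*L)*(2*L) = 4*L**2)
q(c, g) = -312 (q(c, g) = (7 - 1*123) - 4*(-7)**2 = (7 - 123) - 4*49 = -116 - 1*196 = -116 - 196 = -312)
sqrt(q(110, -290) + 475658) = sqrt(-312 + 475658) = sqrt(475346)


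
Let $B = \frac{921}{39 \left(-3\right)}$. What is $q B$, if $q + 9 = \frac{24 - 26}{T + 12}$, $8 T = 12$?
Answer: $\frac{5833}{81} \approx 72.012$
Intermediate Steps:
$T = \frac{3}{2}$ ($T = \frac{1}{8} \cdot 12 = \frac{3}{2} \approx 1.5$)
$q = - \frac{247}{27}$ ($q = -9 + \frac{24 - 26}{\frac{3}{2} + 12} = -9 - \frac{2}{\frac{27}{2}} = -9 - \frac{4}{27} = - \frac{247}{27} \approx -9.1481$)
$B = - \frac{307}{39}$ ($B = \frac{921}{-117} = 921 \left(- \frac{1}{117}\right) = - \frac{307}{39} \approx -7.8718$)
$q B = \left(- \frac{247}{27}\right) \left(- \frac{307}{39}\right) = \frac{5833}{81}$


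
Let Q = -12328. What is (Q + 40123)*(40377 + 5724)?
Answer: 1281377295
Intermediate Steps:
(Q + 40123)*(40377 + 5724) = (-12328 + 40123)*(40377 + 5724) = 27795*46101 = 1281377295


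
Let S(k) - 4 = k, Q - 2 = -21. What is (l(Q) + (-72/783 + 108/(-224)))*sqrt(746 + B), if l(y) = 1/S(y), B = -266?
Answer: -5203*sqrt(30)/2030 ≈ -14.038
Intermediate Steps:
Q = -19 (Q = 2 - 21 = -19)
S(k) = 4 + k
l(y) = 1/(4 + y)
(l(Q) + (-72/783 + 108/(-224)))*sqrt(746 + B) = (1/(4 - 19) + (-72/783 + 108/(-224)))*sqrt(746 - 266) = (1/(-15) + (-72*1/783 + 108*(-1/224)))*sqrt(480) = (-1/15 + (-8/87 - 27/56))*(4*sqrt(30)) = (-1/15 - 2797/4872)*(4*sqrt(30)) = -5203*sqrt(30)/2030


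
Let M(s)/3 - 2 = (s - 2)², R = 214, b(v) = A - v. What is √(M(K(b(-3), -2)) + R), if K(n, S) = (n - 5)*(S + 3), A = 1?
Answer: √247 ≈ 15.716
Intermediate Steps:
b(v) = 1 - v
K(n, S) = (-5 + n)*(3 + S)
M(s) = 6 + 3*(-2 + s)² (M(s) = 6 + 3*(s - 2)² = 6 + 3*(-2 + s)²)
√(M(K(b(-3), -2)) + R) = √((6 + 3*(-2 + (-15 - 5*(-2) + 3*(1 - 1*(-3)) - 2*(1 - 1*(-3))))²) + 214) = √((6 + 3*(-2 + (-15 + 10 + 3*(1 + 3) - 2*(1 + 3)))²) + 214) = √((6 + 3*(-2 + (-15 + 10 + 3*4 - 2*4))²) + 214) = √((6 + 3*(-2 + (-15 + 10 + 12 - 8))²) + 214) = √((6 + 3*(-2 - 1)²) + 214) = √((6 + 3*(-3)²) + 214) = √((6 + 3*9) + 214) = √((6 + 27) + 214) = √(33 + 214) = √247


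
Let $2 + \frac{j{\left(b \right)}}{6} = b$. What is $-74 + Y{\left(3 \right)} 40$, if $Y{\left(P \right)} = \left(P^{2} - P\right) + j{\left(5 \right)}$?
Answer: $886$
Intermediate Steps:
$j{\left(b \right)} = -12 + 6 b$
$Y{\left(P \right)} = 18 + P^{2} - P$ ($Y{\left(P \right)} = \left(P^{2} - P\right) + \left(-12 + 6 \cdot 5\right) = \left(P^{2} - P\right) + \left(-12 + 30\right) = \left(P^{2} - P\right) + 18 = 18 + P^{2} - P$)
$-74 + Y{\left(3 \right)} 40 = -74 + \left(18 + 3^{2} - 3\right) 40 = -74 + \left(18 + 9 - 3\right) 40 = -74 + 24 \cdot 40 = -74 + 960 = 886$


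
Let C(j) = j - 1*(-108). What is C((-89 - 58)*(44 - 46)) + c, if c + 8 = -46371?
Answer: -45977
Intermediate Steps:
c = -46379 (c = -8 - 46371 = -46379)
C(j) = 108 + j (C(j) = j + 108 = 108 + j)
C((-89 - 58)*(44 - 46)) + c = (108 + (-89 - 58)*(44 - 46)) - 46379 = (108 - 147*(-2)) - 46379 = (108 + 294) - 46379 = 402 - 46379 = -45977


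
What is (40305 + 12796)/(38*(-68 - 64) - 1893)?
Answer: -53101/6909 ≈ -7.6858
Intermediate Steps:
(40305 + 12796)/(38*(-68 - 64) - 1893) = 53101/(38*(-132) - 1893) = 53101/(-5016 - 1893) = 53101/(-6909) = 53101*(-1/6909) = -53101/6909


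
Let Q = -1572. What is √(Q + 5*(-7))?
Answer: I*√1607 ≈ 40.087*I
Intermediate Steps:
√(Q + 5*(-7)) = √(-1572 + 5*(-7)) = √(-1572 - 35) = √(-1607) = I*√1607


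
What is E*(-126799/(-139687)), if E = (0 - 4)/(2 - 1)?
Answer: -507196/139687 ≈ -3.6309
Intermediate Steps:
E = -4 (E = -4/1 = -4*1 = -4)
E*(-126799/(-139687)) = -(-507196)/(-139687) = -(-507196)*(-1)/139687 = -4*126799/139687 = -507196/139687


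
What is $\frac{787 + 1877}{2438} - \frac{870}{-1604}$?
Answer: $\frac{1598529}{977638} \approx 1.6351$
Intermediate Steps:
$\frac{787 + 1877}{2438} - \frac{870}{-1604} = 2664 \cdot \frac{1}{2438} - - \frac{435}{802} = \frac{1332}{1219} + \frac{435}{802} = \frac{1598529}{977638}$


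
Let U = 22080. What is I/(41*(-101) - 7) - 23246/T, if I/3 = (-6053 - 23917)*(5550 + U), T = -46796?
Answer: 14531417751401/24263726 ≈ 5.9890e+5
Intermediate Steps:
I = -2484213300 (I = 3*((-6053 - 23917)*(5550 + 22080)) = 3*(-29970*27630) = 3*(-828071100) = -2484213300)
I/(41*(-101) - 7) - 23246/T = -2484213300/(41*(-101) - 7) - 23246/(-46796) = -2484213300/(-4141 - 7) - 23246*(-1/46796) = -2484213300/(-4148) + 11623/23398 = -2484213300*(-1/4148) + 11623/23398 = 621053325/1037 + 11623/23398 = 14531417751401/24263726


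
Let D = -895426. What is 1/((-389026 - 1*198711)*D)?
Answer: 1/526274990962 ≈ 1.9001e-12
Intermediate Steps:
1/((-389026 - 1*198711)*D) = 1/(-389026 - 1*198711*(-895426)) = -1/895426/(-389026 - 198711) = -1/895426/(-587737) = -1/587737*(-1/895426) = 1/526274990962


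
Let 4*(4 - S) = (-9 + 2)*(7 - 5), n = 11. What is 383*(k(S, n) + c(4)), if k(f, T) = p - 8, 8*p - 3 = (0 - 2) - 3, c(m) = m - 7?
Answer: -17235/4 ≈ -4308.8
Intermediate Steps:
c(m) = -7 + m
p = -¼ (p = 3/8 + ((0 - 2) - 3)/8 = 3/8 + (-2 - 3)/8 = 3/8 + (⅛)*(-5) = 3/8 - 5/8 = -¼ ≈ -0.25000)
S = 15/2 (S = 4 - (-9 + 2)*(7 - 5)/4 = 4 - (-7)*2/4 = 4 - ¼*(-14) = 4 + 7/2 = 15/2 ≈ 7.5000)
k(f, T) = -33/4 (k(f, T) = -¼ - 8 = -33/4)
383*(k(S, n) + c(4)) = 383*(-33/4 + (-7 + 4)) = 383*(-33/4 - 3) = 383*(-45/4) = -17235/4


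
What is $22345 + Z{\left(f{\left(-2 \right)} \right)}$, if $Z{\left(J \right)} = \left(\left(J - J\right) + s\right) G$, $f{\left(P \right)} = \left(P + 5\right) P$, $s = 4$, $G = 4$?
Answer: $22361$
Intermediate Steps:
$f{\left(P \right)} = P \left(5 + P\right)$ ($f{\left(P \right)} = \left(5 + P\right) P = P \left(5 + P\right)$)
$Z{\left(J \right)} = 16$ ($Z{\left(J \right)} = \left(\left(J - J\right) + 4\right) 4 = \left(0 + 4\right) 4 = 4 \cdot 4 = 16$)
$22345 + Z{\left(f{\left(-2 \right)} \right)} = 22345 + 16 = 22361$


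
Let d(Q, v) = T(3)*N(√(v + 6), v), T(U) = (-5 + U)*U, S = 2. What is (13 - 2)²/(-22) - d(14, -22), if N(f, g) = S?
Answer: 13/2 ≈ 6.5000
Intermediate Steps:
N(f, g) = 2
T(U) = U*(-5 + U)
d(Q, v) = -12 (d(Q, v) = (3*(-5 + 3))*2 = (3*(-2))*2 = -6*2 = -12)
(13 - 2)²/(-22) - d(14, -22) = (13 - 2)²/(-22) - 1*(-12) = 11²*(-1/22) + 12 = 121*(-1/22) + 12 = -11/2 + 12 = 13/2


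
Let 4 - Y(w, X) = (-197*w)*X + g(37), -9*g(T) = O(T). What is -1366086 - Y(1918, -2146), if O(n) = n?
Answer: 7285422797/9 ≈ 8.0949e+8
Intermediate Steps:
g(T) = -T/9
Y(w, X) = 73/9 + 197*X*w (Y(w, X) = 4 - ((-197*w)*X - ⅑*37) = 4 - (-197*X*w - 37/9) = 4 - (-37/9 - 197*X*w) = 4 + (37/9 + 197*X*w) = 73/9 + 197*X*w)
-1366086 - Y(1918, -2146) = -1366086 - (73/9 + 197*(-2146)*1918) = -1366086 - (73/9 - 810857516) = -1366086 - 1*(-7297717571/9) = -1366086 + 7297717571/9 = 7285422797/9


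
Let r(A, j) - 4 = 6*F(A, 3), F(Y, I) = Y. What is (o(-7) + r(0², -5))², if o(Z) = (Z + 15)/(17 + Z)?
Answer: 576/25 ≈ 23.040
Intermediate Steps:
r(A, j) = 4 + 6*A
o(Z) = (15 + Z)/(17 + Z)
(o(-7) + r(0², -5))² = ((15 - 7)/(17 - 7) + (4 + 6*0²))² = (8/10 + (4 + 6*0))² = ((⅒)*8 + (4 + 0))² = (⅘ + 4)² = (24/5)² = 576/25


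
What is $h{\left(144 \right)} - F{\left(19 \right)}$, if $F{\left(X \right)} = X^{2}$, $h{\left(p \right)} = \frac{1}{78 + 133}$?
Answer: $- \frac{76170}{211} \approx -361.0$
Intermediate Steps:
$h{\left(p \right)} = \frac{1}{211}$
$h{\left(144 \right)} - F{\left(19 \right)} = \frac{1}{211} - 19^{2} = \frac{1}{211} - 361 = - \frac{76170}{211}$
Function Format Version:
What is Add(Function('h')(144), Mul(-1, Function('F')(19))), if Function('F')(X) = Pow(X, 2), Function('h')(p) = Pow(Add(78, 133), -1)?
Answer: Rational(-76170, 211) ≈ -361.00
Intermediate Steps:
Function('h')(p) = Rational(1, 211) (Function('h')(p) = Pow(211, -1) = Rational(1, 211))
Add(Function('h')(144), Mul(-1, Function('F')(19))) = Add(Rational(1, 211), Mul(-1, Pow(19, 2))) = Add(Rational(1, 211), Mul(-1, 361)) = Add(Rational(1, 211), -361) = Rational(-76170, 211)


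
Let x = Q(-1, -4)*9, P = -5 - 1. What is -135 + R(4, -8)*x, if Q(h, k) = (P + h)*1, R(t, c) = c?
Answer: 369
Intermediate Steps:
P = -6
Q(h, k) = -6 + h (Q(h, k) = (-6 + h)*1 = -6 + h)
x = -63 (x = (-6 - 1)*9 = -7*9 = -63)
-135 + R(4, -8)*x = -135 - 8*(-63) = -135 + 504 = 369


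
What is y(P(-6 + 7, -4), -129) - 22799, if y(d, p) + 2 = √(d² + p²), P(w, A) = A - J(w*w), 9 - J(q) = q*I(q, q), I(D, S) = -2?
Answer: -22801 + 3*√1874 ≈ -22671.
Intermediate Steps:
J(q) = 9 + 2*q (J(q) = 9 - q*(-2) = 9 - (-2)*q = 9 + 2*q)
P(w, A) = -9 + A - 2*w² (P(w, A) = A - (9 + 2*(w*w)) = A - (9 + 2*w²) = A + (-9 - 2*w²) = -9 + A - 2*w²)
y(d, p) = -2 + √(d² + p²)
y(P(-6 + 7, -4), -129) - 22799 = (-2 + √((-9 - 4 - 2*(-6 + 7)²)² + (-129)²)) - 22799 = (-2 + √((-9 - 4 - 2*1²)² + 16641)) - 22799 = (-2 + √((-9 - 4 - 2*1)² + 16641)) - 22799 = (-2 + √((-9 - 4 - 2)² + 16641)) - 22799 = (-2 + √((-15)² + 16641)) - 22799 = (-2 + √(225 + 16641)) - 22799 = (-2 + √16866) - 22799 = (-2 + 3*√1874) - 22799 = -22801 + 3*√1874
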